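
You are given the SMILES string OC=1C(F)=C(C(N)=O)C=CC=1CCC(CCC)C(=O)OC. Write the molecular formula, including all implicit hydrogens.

C15H20FNO4

Walk through each heavy atom and fill implicit hydrogens from standard valence (C 4, N 3, O 2, S 2, halogen 1):
  atom 1: O, bond orders sum to 1 (valence 2) → 1 H
  atom 2: C, bond orders sum to 4 (valence 4) → 0 H
  atom 3: C, bond orders sum to 4 (valence 4) → 0 H
  atom 4: F (halogen, monovalent) → 0 H
  atom 5: C, bond orders sum to 4 (valence 4) → 0 H
  atom 6: C, bond orders sum to 4 (valence 4) → 0 H
  atom 7: N, bond orders sum to 1 (valence 3) → 2 H
  atom 8: O, bond orders sum to 2 (valence 2) → 0 H
  atom 9: C, bond orders sum to 3 (valence 4) → 1 H
  atom 10: C, bond orders sum to 3 (valence 4) → 1 H
  atom 11: C, bond orders sum to 4 (valence 4) → 0 H
  atom 12: C, bond orders sum to 2 (valence 4) → 2 H
  atom 13: C, bond orders sum to 2 (valence 4) → 2 H
  atom 14: C, bond orders sum to 3 (valence 4) → 1 H
  atom 15: C, bond orders sum to 2 (valence 4) → 2 H
  atom 16: C, bond orders sum to 2 (valence 4) → 2 H
  atom 17: C, bond orders sum to 1 (valence 4) → 3 H
  atom 18: C, bond orders sum to 4 (valence 4) → 0 H
  atom 19: O, bond orders sum to 2 (valence 2) → 0 H
  atom 20: O, bond orders sum to 2 (valence 2) → 0 H
  atom 21: C, bond orders sum to 1 (valence 4) → 3 H
Totals → C:15, H:20, F:1, N:1, O:4.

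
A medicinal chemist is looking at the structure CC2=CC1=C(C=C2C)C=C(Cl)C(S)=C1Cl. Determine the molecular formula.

C12H10Cl2S

Walk through each heavy atom and fill implicit hydrogens from standard valence (C 4, N 3, O 2, S 2, halogen 1):
  atom 1: C, bond orders sum to 1 (valence 4) → 3 H
  atom 2: C, bond orders sum to 4 (valence 4) → 0 H
  atom 3: C, bond orders sum to 3 (valence 4) → 1 H
  atom 4: C, bond orders sum to 4 (valence 4) → 0 H
  atom 5: C, bond orders sum to 4 (valence 4) → 0 H
  atom 6: C, bond orders sum to 3 (valence 4) → 1 H
  atom 7: C, bond orders sum to 4 (valence 4) → 0 H
  atom 8: C, bond orders sum to 1 (valence 4) → 3 H
  atom 9: C, bond orders sum to 3 (valence 4) → 1 H
  atom 10: C, bond orders sum to 4 (valence 4) → 0 H
  atom 11: Cl (halogen, monovalent) → 0 H
  atom 12: C, bond orders sum to 4 (valence 4) → 0 H
  atom 13: S, bond orders sum to 1 (valence 2) → 1 H
  atom 14: C, bond orders sum to 4 (valence 4) → 0 H
  atom 15: Cl (halogen, monovalent) → 0 H
Totals → C:12, H:10, Cl:2, S:1.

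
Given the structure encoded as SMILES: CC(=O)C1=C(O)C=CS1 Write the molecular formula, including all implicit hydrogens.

Walk through each heavy atom and fill implicit hydrogens from standard valence (C 4, N 3, O 2, S 2, halogen 1):
  atom 1: C, bond orders sum to 1 (valence 4) → 3 H
  atom 2: C, bond orders sum to 4 (valence 4) → 0 H
  atom 3: O, bond orders sum to 2 (valence 2) → 0 H
  atom 4: C, bond orders sum to 4 (valence 4) → 0 H
  atom 5: C, bond orders sum to 4 (valence 4) → 0 H
  atom 6: O, bond orders sum to 1 (valence 2) → 1 H
  atom 7: C, bond orders sum to 3 (valence 4) → 1 H
  atom 8: C, bond orders sum to 3 (valence 4) → 1 H
  atom 9: S, bond orders sum to 2 (valence 2) → 0 H
Totals → C:6, H:6, O:2, S:1.

C6H6O2S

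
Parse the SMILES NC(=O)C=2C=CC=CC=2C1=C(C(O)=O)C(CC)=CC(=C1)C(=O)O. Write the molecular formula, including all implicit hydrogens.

C17H15NO5

Walk through each heavy atom and fill implicit hydrogens from standard valence (C 4, N 3, O 2, S 2, halogen 1):
  atom 1: N, bond orders sum to 1 (valence 3) → 2 H
  atom 2: C, bond orders sum to 4 (valence 4) → 0 H
  atom 3: O, bond orders sum to 2 (valence 2) → 0 H
  atom 4: C, bond orders sum to 4 (valence 4) → 0 H
  atom 5: C, bond orders sum to 3 (valence 4) → 1 H
  atom 6: C, bond orders sum to 3 (valence 4) → 1 H
  atom 7: C, bond orders sum to 3 (valence 4) → 1 H
  atom 8: C, bond orders sum to 3 (valence 4) → 1 H
  atom 9: C, bond orders sum to 4 (valence 4) → 0 H
  atom 10: C, bond orders sum to 4 (valence 4) → 0 H
  atom 11: C, bond orders sum to 4 (valence 4) → 0 H
  atom 12: C, bond orders sum to 4 (valence 4) → 0 H
  atom 13: O, bond orders sum to 1 (valence 2) → 1 H
  atom 14: O, bond orders sum to 2 (valence 2) → 0 H
  atom 15: C, bond orders sum to 4 (valence 4) → 0 H
  atom 16: C, bond orders sum to 2 (valence 4) → 2 H
  atom 17: C, bond orders sum to 1 (valence 4) → 3 H
  atom 18: C, bond orders sum to 3 (valence 4) → 1 H
  atom 19: C, bond orders sum to 4 (valence 4) → 0 H
  atom 20: C, bond orders sum to 3 (valence 4) → 1 H
  atom 21: C, bond orders sum to 4 (valence 4) → 0 H
  atom 22: O, bond orders sum to 2 (valence 2) → 0 H
  atom 23: O, bond orders sum to 1 (valence 2) → 1 H
Totals → C:17, H:15, N:1, O:5.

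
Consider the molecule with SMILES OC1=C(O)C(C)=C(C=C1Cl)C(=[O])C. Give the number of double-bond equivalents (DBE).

5

Degree of unsaturation = (number of rings) + (number of π bonds).
Ring closures in the SMILES: 1.
π bonds: 4 double bonds (each 1 DoU) → 4 DoU from unsaturation.
Total DoU = 1 + 4 = 5.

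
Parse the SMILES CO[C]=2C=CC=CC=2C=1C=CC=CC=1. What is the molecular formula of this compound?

C13H12O

Walk through each heavy atom and fill implicit hydrogens from standard valence (C 4, N 3, O 2, S 2, halogen 1):
  atom 1: C, bond orders sum to 1 (valence 4) → 3 H
  atom 2: O, bond orders sum to 2 (valence 2) → 0 H
  atom 3: C with explicit H count 0
  atom 4: C, bond orders sum to 3 (valence 4) → 1 H
  atom 5: C, bond orders sum to 3 (valence 4) → 1 H
  atom 6: C, bond orders sum to 3 (valence 4) → 1 H
  atom 7: C, bond orders sum to 3 (valence 4) → 1 H
  atom 8: C, bond orders sum to 4 (valence 4) → 0 H
  atom 9: C, bond orders sum to 4 (valence 4) → 0 H
  atom 10: C, bond orders sum to 3 (valence 4) → 1 H
  atom 11: C, bond orders sum to 3 (valence 4) → 1 H
  atom 12: C, bond orders sum to 3 (valence 4) → 1 H
  atom 13: C, bond orders sum to 3 (valence 4) → 1 H
  atom 14: C, bond orders sum to 3 (valence 4) → 1 H
Totals → C:13, H:12, O:1.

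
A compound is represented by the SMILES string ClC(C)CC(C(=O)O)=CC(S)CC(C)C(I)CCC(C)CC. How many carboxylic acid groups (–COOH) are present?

The carboxylic acid motif appears at heavy-atom position 6 in the SMILES.
Other groups present: 1 alkene, 1 thiol.
Carboxylic acid count: 1.

1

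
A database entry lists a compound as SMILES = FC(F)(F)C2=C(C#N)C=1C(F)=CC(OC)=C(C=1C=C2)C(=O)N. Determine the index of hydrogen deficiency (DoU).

10

Degree of unsaturation = (number of rings) + (number of π bonds).
Ring closures in the SMILES: 2.
π bonds: 6 double bonds (each 1 DoU), 1 triple bond (each 2 DoU) → 8 DoU from unsaturation.
Total DoU = 2 + 8 = 10.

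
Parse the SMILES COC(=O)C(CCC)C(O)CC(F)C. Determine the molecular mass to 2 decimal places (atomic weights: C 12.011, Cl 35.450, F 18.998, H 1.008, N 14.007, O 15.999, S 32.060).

206.26 g/mol

First, the molecular formula is C10H19FO3 (counting implicit H from valence).
  C: 10 × 12.011 = 120.110
  F: 1 × 18.998 = 18.998
  H: 19 × 1.008 = 19.152
  O: 3 × 15.999 = 47.997
Sum: 10×12.011 + 1×18.998 + 19×1.008 + 3×15.999 = 206.257 → 206.26 g/mol.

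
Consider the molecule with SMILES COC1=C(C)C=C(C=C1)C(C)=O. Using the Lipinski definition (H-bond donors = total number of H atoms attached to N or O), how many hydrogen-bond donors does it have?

Donors: find every N or O and count the H atoms it carries.
  atom 2 (O): bond orders sum to 2 → 0 H
  atom 12 (O): bond orders sum to 2 → 0 H
Lipinski HBD = 0.

0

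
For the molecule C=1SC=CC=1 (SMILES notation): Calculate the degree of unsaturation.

Molecular formula: C4H4S.
DoU = (2C + 2 + N − H − X) / 2, where X is the halogen count and O/S are ignored.
    = (2·4 + 2 + 0 − 4 − 0) / 2 = 6 / 2 = 3.

3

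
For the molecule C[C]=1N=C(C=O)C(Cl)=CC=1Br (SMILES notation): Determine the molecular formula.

C7H5BrClNO

Walk through each heavy atom and fill implicit hydrogens from standard valence (C 4, N 3, O 2, S 2, halogen 1):
  atom 1: C, bond orders sum to 1 (valence 4) → 3 H
  atom 2: C with explicit H count 0
  atom 3: N, bond orders sum to 3 (valence 3) → 0 H
  atom 4: C, bond orders sum to 4 (valence 4) → 0 H
  atom 5: C, bond orders sum to 3 (valence 4) → 1 H
  atom 6: O, bond orders sum to 2 (valence 2) → 0 H
  atom 7: C, bond orders sum to 4 (valence 4) → 0 H
  atom 8: Cl (halogen, monovalent) → 0 H
  atom 9: C, bond orders sum to 3 (valence 4) → 1 H
  atom 10: C, bond orders sum to 4 (valence 4) → 0 H
  atom 11: Br (halogen, monovalent) → 0 H
Totals → C:7, H:5, Br:1, Cl:1, N:1, O:1.
In Hill order: C7H5BrClNO.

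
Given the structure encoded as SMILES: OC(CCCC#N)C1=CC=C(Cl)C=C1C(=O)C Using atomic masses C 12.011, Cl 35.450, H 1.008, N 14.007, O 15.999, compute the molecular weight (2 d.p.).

First, the molecular formula is C13H14ClNO2 (counting implicit H from valence).
  C: 13 × 12.011 = 156.143
  Cl: 1 × 35.450 = 35.450
  H: 14 × 1.008 = 14.112
  N: 1 × 14.007 = 14.007
  O: 2 × 15.999 = 31.998
Sum: 13×12.011 + 1×35.450 + 14×1.008 + 1×14.007 + 2×15.999 = 251.710 → 251.71 g/mol.

251.71 g/mol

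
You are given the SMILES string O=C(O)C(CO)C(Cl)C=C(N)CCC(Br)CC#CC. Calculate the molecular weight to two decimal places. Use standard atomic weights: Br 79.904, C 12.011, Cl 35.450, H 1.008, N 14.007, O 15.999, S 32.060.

352.65 g/mol

First, the molecular formula is C13H19BrClNO3 (counting implicit H from valence).
  Br: 1 × 79.904 = 79.904
  C: 13 × 12.011 = 156.143
  Cl: 1 × 35.450 = 35.450
  H: 19 × 1.008 = 19.152
  N: 1 × 14.007 = 14.007
  O: 3 × 15.999 = 47.997
Sum: 1×79.904 + 13×12.011 + 1×35.450 + 19×1.008 + 1×14.007 + 3×15.999 = 352.653 → 352.65 g/mol.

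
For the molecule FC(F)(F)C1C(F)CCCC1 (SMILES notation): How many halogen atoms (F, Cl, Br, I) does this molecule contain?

Halogen atoms appear at heavy-atom positions 1, 3, 4, 7 (4×F).
Halogen count: 4.

4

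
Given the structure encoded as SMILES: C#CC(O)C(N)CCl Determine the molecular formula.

C5H8ClNO

Walk through each heavy atom and fill implicit hydrogens from standard valence (C 4, N 3, O 2, S 2, halogen 1):
  atom 1: C, bond orders sum to 3 (valence 4) → 1 H
  atom 2: C, bond orders sum to 4 (valence 4) → 0 H
  atom 3: C, bond orders sum to 3 (valence 4) → 1 H
  atom 4: O, bond orders sum to 1 (valence 2) → 1 H
  atom 5: C, bond orders sum to 3 (valence 4) → 1 H
  atom 6: N, bond orders sum to 1 (valence 3) → 2 H
  atom 7: C, bond orders sum to 2 (valence 4) → 2 H
  atom 8: Cl (halogen, monovalent) → 0 H
Totals → C:5, H:8, Cl:1, N:1, O:1.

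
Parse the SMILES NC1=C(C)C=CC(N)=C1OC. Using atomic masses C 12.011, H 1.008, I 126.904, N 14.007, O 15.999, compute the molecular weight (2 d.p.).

152.20 g/mol

First, the molecular formula is C8H12N2O (counting implicit H from valence).
  C: 8 × 12.011 = 96.088
  H: 12 × 1.008 = 12.096
  N: 2 × 14.007 = 28.014
  O: 1 × 15.999 = 15.999
Sum: 8×12.011 + 12×1.008 + 2×14.007 + 1×15.999 = 152.197 → 152.20 g/mol.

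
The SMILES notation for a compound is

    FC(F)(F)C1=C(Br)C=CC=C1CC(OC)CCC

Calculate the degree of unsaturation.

Molecular formula: C13H16BrF3O.
DoU = (2C + 2 + N − H − X) / 2, where X is the halogen count and O/S are ignored.
    = (2·13 + 2 + 0 − 16 − 4) / 2 = 8 / 2 = 4.

4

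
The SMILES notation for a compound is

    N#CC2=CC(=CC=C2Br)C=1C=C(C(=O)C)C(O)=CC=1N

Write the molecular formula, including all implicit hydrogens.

C15H11BrN2O2

Walk through each heavy atom and fill implicit hydrogens from standard valence (C 4, N 3, O 2, S 2, halogen 1):
  atom 1: N, bond orders sum to 3 (valence 3) → 0 H
  atom 2: C, bond orders sum to 4 (valence 4) → 0 H
  atom 3: C, bond orders sum to 4 (valence 4) → 0 H
  atom 4: C, bond orders sum to 3 (valence 4) → 1 H
  atom 5: C, bond orders sum to 4 (valence 4) → 0 H
  atom 6: C, bond orders sum to 3 (valence 4) → 1 H
  atom 7: C, bond orders sum to 3 (valence 4) → 1 H
  atom 8: C, bond orders sum to 4 (valence 4) → 0 H
  atom 9: Br (halogen, monovalent) → 0 H
  atom 10: C, bond orders sum to 4 (valence 4) → 0 H
  atom 11: C, bond orders sum to 3 (valence 4) → 1 H
  atom 12: C, bond orders sum to 4 (valence 4) → 0 H
  atom 13: C, bond orders sum to 4 (valence 4) → 0 H
  atom 14: O, bond orders sum to 2 (valence 2) → 0 H
  atom 15: C, bond orders sum to 1 (valence 4) → 3 H
  atom 16: C, bond orders sum to 4 (valence 4) → 0 H
  atom 17: O, bond orders sum to 1 (valence 2) → 1 H
  atom 18: C, bond orders sum to 3 (valence 4) → 1 H
  atom 19: C, bond orders sum to 4 (valence 4) → 0 H
  atom 20: N, bond orders sum to 1 (valence 3) → 2 H
Totals → C:15, H:11, Br:1, N:2, O:2.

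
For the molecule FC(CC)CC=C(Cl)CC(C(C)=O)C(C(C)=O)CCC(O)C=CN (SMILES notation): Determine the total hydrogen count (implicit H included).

Walk through each heavy atom and fill implicit hydrogens from standard valence (C 4, N 3, O 2, S 2, halogen 1):
  atom 1: F (halogen, monovalent) → 0 H
  atom 2: C, bond orders sum to 3 (valence 4) → 1 H
  atom 3: C, bond orders sum to 2 (valence 4) → 2 H
  atom 4: C, bond orders sum to 1 (valence 4) → 3 H
  atom 5: C, bond orders sum to 2 (valence 4) → 2 H
  atom 6: C, bond orders sum to 3 (valence 4) → 1 H
  atom 7: C, bond orders sum to 4 (valence 4) → 0 H
  atom 8: Cl (halogen, monovalent) → 0 H
  atom 9: C, bond orders sum to 2 (valence 4) → 2 H
  atom 10: C, bond orders sum to 3 (valence 4) → 1 H
  atom 11: C, bond orders sum to 4 (valence 4) → 0 H
  atom 12: C, bond orders sum to 1 (valence 4) → 3 H
  atom 13: O, bond orders sum to 2 (valence 2) → 0 H
  atom 14: C, bond orders sum to 3 (valence 4) → 1 H
  atom 15: C, bond orders sum to 4 (valence 4) → 0 H
  atom 16: C, bond orders sum to 1 (valence 4) → 3 H
  atom 17: O, bond orders sum to 2 (valence 2) → 0 H
  atom 18: C, bond orders sum to 2 (valence 4) → 2 H
  atom 19: C, bond orders sum to 2 (valence 4) → 2 H
  atom 20: C, bond orders sum to 3 (valence 4) → 1 H
  atom 21: O, bond orders sum to 1 (valence 2) → 1 H
  atom 22: C, bond orders sum to 3 (valence 4) → 1 H
  atom 23: C, bond orders sum to 3 (valence 4) → 1 H
  atom 24: N, bond orders sum to 1 (valence 3) → 2 H
Total hydrogens: 29.

29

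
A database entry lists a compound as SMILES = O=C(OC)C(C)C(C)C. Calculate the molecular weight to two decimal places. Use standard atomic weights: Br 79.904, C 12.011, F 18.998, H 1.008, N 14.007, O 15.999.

First, the molecular formula is C7H14O2 (counting implicit H from valence).
  C: 7 × 12.011 = 84.077
  H: 14 × 1.008 = 14.112
  O: 2 × 15.999 = 31.998
Sum: 7×12.011 + 14×1.008 + 2×15.999 = 130.187 → 130.19 g/mol.

130.19 g/mol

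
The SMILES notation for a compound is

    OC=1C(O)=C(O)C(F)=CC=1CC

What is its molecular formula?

Walk through each heavy atom and fill implicit hydrogens from standard valence (C 4, N 3, O 2, S 2, halogen 1):
  atom 1: O, bond orders sum to 1 (valence 2) → 1 H
  atom 2: C, bond orders sum to 4 (valence 4) → 0 H
  atom 3: C, bond orders sum to 4 (valence 4) → 0 H
  atom 4: O, bond orders sum to 1 (valence 2) → 1 H
  atom 5: C, bond orders sum to 4 (valence 4) → 0 H
  atom 6: O, bond orders sum to 1 (valence 2) → 1 H
  atom 7: C, bond orders sum to 4 (valence 4) → 0 H
  atom 8: F (halogen, monovalent) → 0 H
  atom 9: C, bond orders sum to 3 (valence 4) → 1 H
  atom 10: C, bond orders sum to 4 (valence 4) → 0 H
  atom 11: C, bond orders sum to 2 (valence 4) → 2 H
  atom 12: C, bond orders sum to 1 (valence 4) → 3 H
Totals → C:8, H:9, F:1, O:3.

C8H9FO3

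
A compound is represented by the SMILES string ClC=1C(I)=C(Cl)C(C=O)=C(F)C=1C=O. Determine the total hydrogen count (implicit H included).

2

Walk through each heavy atom and fill implicit hydrogens from standard valence (C 4, N 3, O 2, S 2, halogen 1):
  atom 1: Cl (halogen, monovalent) → 0 H
  atom 2: C, bond orders sum to 4 (valence 4) → 0 H
  atom 3: C, bond orders sum to 4 (valence 4) → 0 H
  atom 4: I (halogen, monovalent) → 0 H
  atom 5: C, bond orders sum to 4 (valence 4) → 0 H
  atom 6: Cl (halogen, monovalent) → 0 H
  atom 7: C, bond orders sum to 4 (valence 4) → 0 H
  atom 8: C, bond orders sum to 3 (valence 4) → 1 H
  atom 9: O, bond orders sum to 2 (valence 2) → 0 H
  atom 10: C, bond orders sum to 4 (valence 4) → 0 H
  atom 11: F (halogen, monovalent) → 0 H
  atom 12: C, bond orders sum to 4 (valence 4) → 0 H
  atom 13: C, bond orders sum to 3 (valence 4) → 1 H
  atom 14: O, bond orders sum to 2 (valence 2) → 0 H
Total hydrogens: 2.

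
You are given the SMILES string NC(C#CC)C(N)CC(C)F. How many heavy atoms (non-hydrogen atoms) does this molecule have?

Every atom symbol written in the SMILES (organic subset) is one heavy atom; implicit H are not written.
Heavy atoms by element → C:8, F:1, N:2.
Total: 11.

11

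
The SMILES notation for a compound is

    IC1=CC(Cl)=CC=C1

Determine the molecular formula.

C6H4ClI

Walk through each heavy atom and fill implicit hydrogens from standard valence (C 4, N 3, O 2, S 2, halogen 1):
  atom 1: I (halogen, monovalent) → 0 H
  atom 2: C, bond orders sum to 4 (valence 4) → 0 H
  atom 3: C, bond orders sum to 3 (valence 4) → 1 H
  atom 4: C, bond orders sum to 4 (valence 4) → 0 H
  atom 5: Cl (halogen, monovalent) → 0 H
  atom 6: C, bond orders sum to 3 (valence 4) → 1 H
  atom 7: C, bond orders sum to 3 (valence 4) → 1 H
  atom 8: C, bond orders sum to 3 (valence 4) → 1 H
Totals → C:6, H:4, Cl:1, I:1.
In Hill order: C6H4ClI.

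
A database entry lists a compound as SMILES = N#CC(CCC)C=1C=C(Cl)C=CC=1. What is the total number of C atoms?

Count every carbon token in the SMILES (each C, including those in ring-closure positions and inside branches).
Carbon count: 11.

11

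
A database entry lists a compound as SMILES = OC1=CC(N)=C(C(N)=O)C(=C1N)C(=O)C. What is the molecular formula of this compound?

Walk through each heavy atom and fill implicit hydrogens from standard valence (C 4, N 3, O 2, S 2, halogen 1):
  atom 1: O, bond orders sum to 1 (valence 2) → 1 H
  atom 2: C, bond orders sum to 4 (valence 4) → 0 H
  atom 3: C, bond orders sum to 3 (valence 4) → 1 H
  atom 4: C, bond orders sum to 4 (valence 4) → 0 H
  atom 5: N, bond orders sum to 1 (valence 3) → 2 H
  atom 6: C, bond orders sum to 4 (valence 4) → 0 H
  atom 7: C, bond orders sum to 4 (valence 4) → 0 H
  atom 8: N, bond orders sum to 1 (valence 3) → 2 H
  atom 9: O, bond orders sum to 2 (valence 2) → 0 H
  atom 10: C, bond orders sum to 4 (valence 4) → 0 H
  atom 11: C, bond orders sum to 4 (valence 4) → 0 H
  atom 12: N, bond orders sum to 1 (valence 3) → 2 H
  atom 13: C, bond orders sum to 4 (valence 4) → 0 H
  atom 14: O, bond orders sum to 2 (valence 2) → 0 H
  atom 15: C, bond orders sum to 1 (valence 4) → 3 H
Totals → C:9, H:11, N:3, O:3.
In Hill order: C9H11N3O3.

C9H11N3O3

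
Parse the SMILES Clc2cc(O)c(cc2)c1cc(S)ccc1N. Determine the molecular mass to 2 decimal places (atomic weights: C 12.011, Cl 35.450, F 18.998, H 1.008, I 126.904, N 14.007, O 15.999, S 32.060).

First, the molecular formula is C12H10ClNOS (counting implicit H from valence).
  C: 12 × 12.011 = 144.132
  Cl: 1 × 35.450 = 35.450
  H: 10 × 1.008 = 10.080
  N: 1 × 14.007 = 14.007
  O: 1 × 15.999 = 15.999
  S: 1 × 32.060 = 32.060
Sum: 12×12.011 + 1×35.450 + 10×1.008 + 1×14.007 + 1×15.999 + 1×32.060 = 251.728 → 251.73 g/mol.

251.73 g/mol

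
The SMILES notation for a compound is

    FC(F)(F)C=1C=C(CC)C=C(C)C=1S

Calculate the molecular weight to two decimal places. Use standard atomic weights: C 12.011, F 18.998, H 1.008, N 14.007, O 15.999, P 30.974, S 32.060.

220.25 g/mol

First, the molecular formula is C10H11F3S (counting implicit H from valence).
  C: 10 × 12.011 = 120.110
  F: 3 × 18.998 = 56.994
  H: 11 × 1.008 = 11.088
  S: 1 × 32.060 = 32.060
Sum: 10×12.011 + 3×18.998 + 11×1.008 + 1×32.060 = 220.252 → 220.25 g/mol.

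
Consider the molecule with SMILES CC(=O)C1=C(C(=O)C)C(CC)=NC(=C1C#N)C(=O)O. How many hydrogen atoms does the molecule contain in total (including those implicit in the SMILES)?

12

Walk through each heavy atom and fill implicit hydrogens from standard valence (C 4, N 3, O 2, S 2, halogen 1):
  atom 1: C, bond orders sum to 1 (valence 4) → 3 H
  atom 2: C, bond orders sum to 4 (valence 4) → 0 H
  atom 3: O, bond orders sum to 2 (valence 2) → 0 H
  atom 4: C, bond orders sum to 4 (valence 4) → 0 H
  atom 5: C, bond orders sum to 4 (valence 4) → 0 H
  atom 6: C, bond orders sum to 4 (valence 4) → 0 H
  atom 7: O, bond orders sum to 2 (valence 2) → 0 H
  atom 8: C, bond orders sum to 1 (valence 4) → 3 H
  atom 9: C, bond orders sum to 4 (valence 4) → 0 H
  atom 10: C, bond orders sum to 2 (valence 4) → 2 H
  atom 11: C, bond orders sum to 1 (valence 4) → 3 H
  atom 12: N, bond orders sum to 3 (valence 3) → 0 H
  atom 13: C, bond orders sum to 4 (valence 4) → 0 H
  atom 14: C, bond orders sum to 4 (valence 4) → 0 H
  atom 15: C, bond orders sum to 4 (valence 4) → 0 H
  atom 16: N, bond orders sum to 3 (valence 3) → 0 H
  atom 17: C, bond orders sum to 4 (valence 4) → 0 H
  atom 18: O, bond orders sum to 2 (valence 2) → 0 H
  atom 19: O, bond orders sum to 1 (valence 2) → 1 H
Total hydrogens: 12.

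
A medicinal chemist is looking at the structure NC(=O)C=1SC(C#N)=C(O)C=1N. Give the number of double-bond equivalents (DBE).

6

Molecular formula: C6H5N3O2S.
DoU = (2C + 2 + N − H − X) / 2, where X is the halogen count and O/S are ignored.
    = (2·6 + 2 + 3 − 5 − 0) / 2 = 12 / 2 = 6.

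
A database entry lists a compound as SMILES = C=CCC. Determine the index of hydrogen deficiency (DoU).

Molecular formula: C4H8.
DoU = (2C + 2 + N − H − X) / 2, where X is the halogen count and O/S are ignored.
    = (2·4 + 2 + 0 − 8 − 0) / 2 = 2 / 2 = 1.

1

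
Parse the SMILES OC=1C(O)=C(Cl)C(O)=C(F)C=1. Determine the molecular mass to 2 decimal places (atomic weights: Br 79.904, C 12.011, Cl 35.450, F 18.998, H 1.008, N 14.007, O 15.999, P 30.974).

178.54 g/mol

First, the molecular formula is C6H4ClFO3 (counting implicit H from valence).
  C: 6 × 12.011 = 72.066
  Cl: 1 × 35.450 = 35.450
  F: 1 × 18.998 = 18.998
  H: 4 × 1.008 = 4.032
  O: 3 × 15.999 = 47.997
Sum: 6×12.011 + 1×35.450 + 1×18.998 + 4×1.008 + 3×15.999 = 178.543 → 178.54 g/mol.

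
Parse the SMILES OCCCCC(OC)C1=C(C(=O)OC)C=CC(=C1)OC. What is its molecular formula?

Walk through each heavy atom and fill implicit hydrogens from standard valence (C 4, N 3, O 2, S 2, halogen 1):
  atom 1: O, bond orders sum to 1 (valence 2) → 1 H
  atom 2: C, bond orders sum to 2 (valence 4) → 2 H
  atom 3: C, bond orders sum to 2 (valence 4) → 2 H
  atom 4: C, bond orders sum to 2 (valence 4) → 2 H
  atom 5: C, bond orders sum to 2 (valence 4) → 2 H
  atom 6: C, bond orders sum to 3 (valence 4) → 1 H
  atom 7: O, bond orders sum to 2 (valence 2) → 0 H
  atom 8: C, bond orders sum to 1 (valence 4) → 3 H
  atom 9: C, bond orders sum to 4 (valence 4) → 0 H
  atom 10: C, bond orders sum to 4 (valence 4) → 0 H
  atom 11: C, bond orders sum to 4 (valence 4) → 0 H
  atom 12: O, bond orders sum to 2 (valence 2) → 0 H
  atom 13: O, bond orders sum to 2 (valence 2) → 0 H
  atom 14: C, bond orders sum to 1 (valence 4) → 3 H
  atom 15: C, bond orders sum to 3 (valence 4) → 1 H
  atom 16: C, bond orders sum to 3 (valence 4) → 1 H
  atom 17: C, bond orders sum to 4 (valence 4) → 0 H
  atom 18: C, bond orders sum to 3 (valence 4) → 1 H
  atom 19: O, bond orders sum to 2 (valence 2) → 0 H
  atom 20: C, bond orders sum to 1 (valence 4) → 3 H
Totals → C:15, H:22, O:5.

C15H22O5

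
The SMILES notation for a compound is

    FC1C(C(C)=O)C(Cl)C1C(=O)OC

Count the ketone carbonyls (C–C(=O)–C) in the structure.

1

The ketone motif appears at heavy-atom position 4 in the SMILES.
Other groups present: 1 ester.
Ketone count: 1.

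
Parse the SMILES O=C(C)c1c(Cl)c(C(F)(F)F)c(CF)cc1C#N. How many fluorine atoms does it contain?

Scan the SMILES for F atoms (remember two-letter symbols like Cl and Br are single atoms).
Fluorine count: 4.

4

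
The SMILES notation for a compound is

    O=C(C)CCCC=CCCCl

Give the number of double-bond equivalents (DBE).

2

Degree of unsaturation = (number of rings) + (number of π bonds).
Ring closures in the SMILES: 0.
π bonds: 2 double bonds (each 1 DoU) → 2 DoU from unsaturation.
Total DoU = 0 + 2 = 2.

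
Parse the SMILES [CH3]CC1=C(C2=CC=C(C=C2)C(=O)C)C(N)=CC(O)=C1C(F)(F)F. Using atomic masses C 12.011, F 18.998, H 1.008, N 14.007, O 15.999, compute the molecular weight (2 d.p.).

First, the molecular formula is C17H16F3NO2 (counting implicit H from valence).
  C: 17 × 12.011 = 204.187
  F: 3 × 18.998 = 56.994
  H: 16 × 1.008 = 16.128
  N: 1 × 14.007 = 14.007
  O: 2 × 15.999 = 31.998
Sum: 17×12.011 + 3×18.998 + 16×1.008 + 1×14.007 + 2×15.999 = 323.314 → 323.31 g/mol.

323.31 g/mol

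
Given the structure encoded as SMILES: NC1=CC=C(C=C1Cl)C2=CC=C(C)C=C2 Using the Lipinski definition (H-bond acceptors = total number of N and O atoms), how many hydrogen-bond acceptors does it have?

N atoms: 1; O atoms: 0.
Lipinski HBA = 1 + 0 = 1.

1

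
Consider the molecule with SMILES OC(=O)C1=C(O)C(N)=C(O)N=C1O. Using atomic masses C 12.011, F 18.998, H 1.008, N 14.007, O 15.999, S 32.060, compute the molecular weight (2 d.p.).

186.12 g/mol

First, the molecular formula is C6H6N2O5 (counting implicit H from valence).
  C: 6 × 12.011 = 72.066
  H: 6 × 1.008 = 6.048
  N: 2 × 14.007 = 28.014
  O: 5 × 15.999 = 79.995
Sum: 6×12.011 + 6×1.008 + 2×14.007 + 5×15.999 = 186.123 → 186.12 g/mol.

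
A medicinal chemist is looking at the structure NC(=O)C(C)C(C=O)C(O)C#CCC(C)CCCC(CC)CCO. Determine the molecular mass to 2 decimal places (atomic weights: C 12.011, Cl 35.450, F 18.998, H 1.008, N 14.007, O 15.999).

First, the molecular formula is C19H33NO4 (counting implicit H from valence).
  C: 19 × 12.011 = 228.209
  H: 33 × 1.008 = 33.264
  N: 1 × 14.007 = 14.007
  O: 4 × 15.999 = 63.996
Sum: 19×12.011 + 33×1.008 + 1×14.007 + 4×15.999 = 339.476 → 339.48 g/mol.

339.48 g/mol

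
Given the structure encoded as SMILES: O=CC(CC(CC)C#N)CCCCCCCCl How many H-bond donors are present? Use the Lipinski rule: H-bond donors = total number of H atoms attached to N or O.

0

Donors: find every N or O and count the H atoms it carries.
  atom 1 (O): bond orders sum to 2 → 0 H
  atom 9 (N): bond orders sum to 3 → 0 H
Lipinski HBD = 0.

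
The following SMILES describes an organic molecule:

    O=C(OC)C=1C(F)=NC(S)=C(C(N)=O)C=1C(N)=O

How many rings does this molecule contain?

1

In SMILES, each pair of matching ring-closure digits denotes one ring-closing bond; the number of such bonds equals the number of independent rings.
Ring-closure bonds here: 1.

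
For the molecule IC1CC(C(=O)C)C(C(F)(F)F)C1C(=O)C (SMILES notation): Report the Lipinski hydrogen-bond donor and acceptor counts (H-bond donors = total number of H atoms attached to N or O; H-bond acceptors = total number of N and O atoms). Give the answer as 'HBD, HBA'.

Donors: find every N or O and count the H atoms it carries.
  atom 6 (O): bond orders sum to 2 → 0 H
  atom 15 (O): bond orders sum to 2 → 0 H
Lipinski HBD = 0.
Acceptors: N atoms = 0, O atoms = 2 → HBA = 2.

0, 2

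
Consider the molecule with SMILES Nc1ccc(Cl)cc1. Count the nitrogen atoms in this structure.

Scan the SMILES for N atoms (remember two-letter symbols like Cl and Br are single atoms).
Nitrogen count: 1.

1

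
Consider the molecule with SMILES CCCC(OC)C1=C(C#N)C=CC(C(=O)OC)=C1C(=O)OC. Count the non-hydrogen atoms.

Every atom symbol written in the SMILES (organic subset) is one heavy atom; implicit H are not written.
Heavy atoms by element → C:16, N:1, O:5.
Total: 22.

22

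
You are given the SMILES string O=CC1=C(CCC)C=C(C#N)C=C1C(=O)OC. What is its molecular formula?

C13H13NO3

Walk through each heavy atom and fill implicit hydrogens from standard valence (C 4, N 3, O 2, S 2, halogen 1):
  atom 1: O, bond orders sum to 2 (valence 2) → 0 H
  atom 2: C, bond orders sum to 3 (valence 4) → 1 H
  atom 3: C, bond orders sum to 4 (valence 4) → 0 H
  atom 4: C, bond orders sum to 4 (valence 4) → 0 H
  atom 5: C, bond orders sum to 2 (valence 4) → 2 H
  atom 6: C, bond orders sum to 2 (valence 4) → 2 H
  atom 7: C, bond orders sum to 1 (valence 4) → 3 H
  atom 8: C, bond orders sum to 3 (valence 4) → 1 H
  atom 9: C, bond orders sum to 4 (valence 4) → 0 H
  atom 10: C, bond orders sum to 4 (valence 4) → 0 H
  atom 11: N, bond orders sum to 3 (valence 3) → 0 H
  atom 12: C, bond orders sum to 3 (valence 4) → 1 H
  atom 13: C, bond orders sum to 4 (valence 4) → 0 H
  atom 14: C, bond orders sum to 4 (valence 4) → 0 H
  atom 15: O, bond orders sum to 2 (valence 2) → 0 H
  atom 16: O, bond orders sum to 2 (valence 2) → 0 H
  atom 17: C, bond orders sum to 1 (valence 4) → 3 H
Totals → C:13, H:13, N:1, O:3.
In Hill order: C13H13NO3.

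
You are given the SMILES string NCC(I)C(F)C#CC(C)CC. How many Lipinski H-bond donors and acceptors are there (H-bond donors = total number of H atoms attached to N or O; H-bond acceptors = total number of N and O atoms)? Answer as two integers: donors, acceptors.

Donors: find every N or O and count the H atoms it carries.
  atom 1 (N): bond orders sum to 1 → 2 H
Lipinski HBD = 2.
Acceptors: N atoms = 1, O atoms = 0 → HBA = 1.

2, 1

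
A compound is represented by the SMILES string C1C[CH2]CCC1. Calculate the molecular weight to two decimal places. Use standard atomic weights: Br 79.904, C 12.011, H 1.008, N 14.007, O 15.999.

84.16 g/mol

First, the molecular formula is C6H12 (counting implicit H from valence).
  C: 6 × 12.011 = 72.066
  H: 12 × 1.008 = 12.096
Sum: 6×12.011 + 12×1.008 = 84.162 → 84.16 g/mol.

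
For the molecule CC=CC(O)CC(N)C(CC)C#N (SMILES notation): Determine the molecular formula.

C10H18N2O

Walk through each heavy atom and fill implicit hydrogens from standard valence (C 4, N 3, O 2, S 2, halogen 1):
  atom 1: C, bond orders sum to 1 (valence 4) → 3 H
  atom 2: C, bond orders sum to 3 (valence 4) → 1 H
  atom 3: C, bond orders sum to 3 (valence 4) → 1 H
  atom 4: C, bond orders sum to 3 (valence 4) → 1 H
  atom 5: O, bond orders sum to 1 (valence 2) → 1 H
  atom 6: C, bond orders sum to 2 (valence 4) → 2 H
  atom 7: C, bond orders sum to 3 (valence 4) → 1 H
  atom 8: N, bond orders sum to 1 (valence 3) → 2 H
  atom 9: C, bond orders sum to 3 (valence 4) → 1 H
  atom 10: C, bond orders sum to 2 (valence 4) → 2 H
  atom 11: C, bond orders sum to 1 (valence 4) → 3 H
  atom 12: C, bond orders sum to 4 (valence 4) → 0 H
  atom 13: N, bond orders sum to 3 (valence 3) → 0 H
Totals → C:10, H:18, N:2, O:1.
In Hill order: C10H18N2O.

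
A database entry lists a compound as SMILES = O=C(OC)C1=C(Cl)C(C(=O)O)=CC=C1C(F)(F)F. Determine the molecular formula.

Walk through each heavy atom and fill implicit hydrogens from standard valence (C 4, N 3, O 2, S 2, halogen 1):
  atom 1: O, bond orders sum to 2 (valence 2) → 0 H
  atom 2: C, bond orders sum to 4 (valence 4) → 0 H
  atom 3: O, bond orders sum to 2 (valence 2) → 0 H
  atom 4: C, bond orders sum to 1 (valence 4) → 3 H
  atom 5: C, bond orders sum to 4 (valence 4) → 0 H
  atom 6: C, bond orders sum to 4 (valence 4) → 0 H
  atom 7: Cl (halogen, monovalent) → 0 H
  atom 8: C, bond orders sum to 4 (valence 4) → 0 H
  atom 9: C, bond orders sum to 4 (valence 4) → 0 H
  atom 10: O, bond orders sum to 2 (valence 2) → 0 H
  atom 11: O, bond orders sum to 1 (valence 2) → 1 H
  atom 12: C, bond orders sum to 3 (valence 4) → 1 H
  atom 13: C, bond orders sum to 3 (valence 4) → 1 H
  atom 14: C, bond orders sum to 4 (valence 4) → 0 H
  atom 15: C, bond orders sum to 4 (valence 4) → 0 H
  atom 16: F (halogen, monovalent) → 0 H
  atom 17: F (halogen, monovalent) → 0 H
  atom 18: F (halogen, monovalent) → 0 H
Totals → C:10, H:6, Cl:1, F:3, O:4.
In Hill order: C10H6ClF3O4.

C10H6ClF3O4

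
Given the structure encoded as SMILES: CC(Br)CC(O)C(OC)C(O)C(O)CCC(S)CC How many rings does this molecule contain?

In SMILES, each pair of matching ring-closure digits denotes one ring-closing bond; the number of such bonds equals the number of independent rings.
Ring-closure bonds here: 0.

0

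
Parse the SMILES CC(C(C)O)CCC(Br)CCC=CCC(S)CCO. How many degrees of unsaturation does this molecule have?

Degree of unsaturation = (number of rings) + (number of π bonds).
Ring closures in the SMILES: 0.
π bonds: 1 double bond (each 1 DoU) → 1 DoU from unsaturation.
Total DoU = 0 + 1 = 1.

1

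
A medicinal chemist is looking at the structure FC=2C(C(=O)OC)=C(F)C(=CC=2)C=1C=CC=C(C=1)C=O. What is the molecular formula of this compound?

C15H10F2O3

Walk through each heavy atom and fill implicit hydrogens from standard valence (C 4, N 3, O 2, S 2, halogen 1):
  atom 1: F (halogen, monovalent) → 0 H
  atom 2: C, bond orders sum to 4 (valence 4) → 0 H
  atom 3: C, bond orders sum to 4 (valence 4) → 0 H
  atom 4: C, bond orders sum to 4 (valence 4) → 0 H
  atom 5: O, bond orders sum to 2 (valence 2) → 0 H
  atom 6: O, bond orders sum to 2 (valence 2) → 0 H
  atom 7: C, bond orders sum to 1 (valence 4) → 3 H
  atom 8: C, bond orders sum to 4 (valence 4) → 0 H
  atom 9: F (halogen, monovalent) → 0 H
  atom 10: C, bond orders sum to 4 (valence 4) → 0 H
  atom 11: C, bond orders sum to 3 (valence 4) → 1 H
  atom 12: C, bond orders sum to 3 (valence 4) → 1 H
  atom 13: C, bond orders sum to 4 (valence 4) → 0 H
  atom 14: C, bond orders sum to 3 (valence 4) → 1 H
  atom 15: C, bond orders sum to 3 (valence 4) → 1 H
  atom 16: C, bond orders sum to 3 (valence 4) → 1 H
  atom 17: C, bond orders sum to 4 (valence 4) → 0 H
  atom 18: C, bond orders sum to 3 (valence 4) → 1 H
  atom 19: C, bond orders sum to 3 (valence 4) → 1 H
  atom 20: O, bond orders sum to 2 (valence 2) → 0 H
Totals → C:15, H:10, F:2, O:3.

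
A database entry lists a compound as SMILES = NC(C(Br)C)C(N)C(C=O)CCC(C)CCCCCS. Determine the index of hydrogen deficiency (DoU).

Molecular formula: C15H31BrN2OS.
DoU = (2C + 2 + N − H − X) / 2, where X is the halogen count and O/S are ignored.
    = (2·15 + 2 + 2 − 31 − 1) / 2 = 2 / 2 = 1.

1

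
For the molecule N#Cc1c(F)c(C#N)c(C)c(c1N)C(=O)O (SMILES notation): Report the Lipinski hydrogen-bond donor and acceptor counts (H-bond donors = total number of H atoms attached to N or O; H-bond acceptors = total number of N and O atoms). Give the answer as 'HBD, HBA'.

3, 5

Donors: find every N or O and count the H atoms it carries.
  atom 1 (N): bond orders sum to 3 → 0 H
  atom 8 (N): bond orders sum to 3 → 0 H
  atom 13 (N): bond orders sum to 1 → 2 H
  atom 15 (O): bond orders sum to 2 → 0 H
  atom 16 (O): bond orders sum to 1 → 1 H
Lipinski HBD = 3.
Acceptors: N atoms = 3, O atoms = 2 → HBA = 5.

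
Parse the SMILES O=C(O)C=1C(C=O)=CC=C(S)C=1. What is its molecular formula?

C8H6O3S

Walk through each heavy atom and fill implicit hydrogens from standard valence (C 4, N 3, O 2, S 2, halogen 1):
  atom 1: O, bond orders sum to 2 (valence 2) → 0 H
  atom 2: C, bond orders sum to 4 (valence 4) → 0 H
  atom 3: O, bond orders sum to 1 (valence 2) → 1 H
  atom 4: C, bond orders sum to 4 (valence 4) → 0 H
  atom 5: C, bond orders sum to 4 (valence 4) → 0 H
  atom 6: C, bond orders sum to 3 (valence 4) → 1 H
  atom 7: O, bond orders sum to 2 (valence 2) → 0 H
  atom 8: C, bond orders sum to 3 (valence 4) → 1 H
  atom 9: C, bond orders sum to 3 (valence 4) → 1 H
  atom 10: C, bond orders sum to 4 (valence 4) → 0 H
  atom 11: S, bond orders sum to 1 (valence 2) → 1 H
  atom 12: C, bond orders sum to 3 (valence 4) → 1 H
Totals → C:8, H:6, O:3, S:1.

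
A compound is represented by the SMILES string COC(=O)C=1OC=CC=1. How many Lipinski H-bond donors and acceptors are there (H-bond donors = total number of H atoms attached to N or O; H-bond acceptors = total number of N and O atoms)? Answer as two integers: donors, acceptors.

Donors: find every N or O and count the H atoms it carries.
  atom 2 (O): bond orders sum to 2 → 0 H
  atom 4 (O): bond orders sum to 2 → 0 H
  atom 6 (O): bond orders sum to 2 → 0 H
Lipinski HBD = 0.
Acceptors: N atoms = 0, O atoms = 3 → HBA = 3.

0, 3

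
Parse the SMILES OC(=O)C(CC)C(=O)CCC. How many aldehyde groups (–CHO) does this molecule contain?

Scan the SMILES for the aldehyde motif — none present.
Groups that are present: 1 carboxylic acid, 1 ketone.

0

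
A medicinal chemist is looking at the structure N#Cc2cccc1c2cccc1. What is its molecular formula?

Walk through each heavy atom and fill implicit hydrogens from standard valence (C 4, N 3, O 2, S 2, halogen 1); for lowercase aromatic atoms, an aromatic c carries 1 H when it has two neighbours and 0 H with three, and aromatic n carries 0 H:
  atom 1: N, bond orders sum to 3 (valence 3) → 0 H
  atom 2: C, bond orders sum to 4 (valence 4) → 0 H
  atom 3: aromatic c, 3 neighbours → 0 H
  atom 4: aromatic c, 2 neighbours → 1 H
  atom 5: aromatic c, 2 neighbours → 1 H
  atom 6: aromatic c, 2 neighbours → 1 H
  atom 7: aromatic c, 3 neighbours → 0 H
  atom 8: aromatic c, 3 neighbours → 0 H
  atom 9: aromatic c, 2 neighbours → 1 H
  atom 10: aromatic c, 2 neighbours → 1 H
  atom 11: aromatic c, 2 neighbours → 1 H
  atom 12: aromatic c, 2 neighbours → 1 H
Totals → C:11, H:7, N:1.

C11H7N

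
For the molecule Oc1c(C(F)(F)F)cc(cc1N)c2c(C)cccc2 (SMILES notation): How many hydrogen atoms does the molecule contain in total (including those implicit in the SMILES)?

Walk through each heavy atom and fill implicit hydrogens from standard valence (C 4, N 3, O 2, S 2, halogen 1); for lowercase aromatic atoms, an aromatic c carries 1 H when it has two neighbours and 0 H with three, and aromatic n carries 0 H:
  atom 1: O, bond orders sum to 1 (valence 2) → 1 H
  atom 2: aromatic c, 3 neighbours → 0 H
  atom 3: aromatic c, 3 neighbours → 0 H
  atom 4: C, bond orders sum to 4 (valence 4) → 0 H
  atom 5: F (halogen, monovalent) → 0 H
  atom 6: F (halogen, monovalent) → 0 H
  atom 7: F (halogen, monovalent) → 0 H
  atom 8: aromatic c, 2 neighbours → 1 H
  atom 9: aromatic c, 3 neighbours → 0 H
  atom 10: aromatic c, 2 neighbours → 1 H
  atom 11: aromatic c, 3 neighbours → 0 H
  atom 12: N, bond orders sum to 1 (valence 3) → 2 H
  atom 13: aromatic c, 3 neighbours → 0 H
  atom 14: aromatic c, 3 neighbours → 0 H
  atom 15: C, bond orders sum to 1 (valence 4) → 3 H
  atom 16: aromatic c, 2 neighbours → 1 H
  atom 17: aromatic c, 2 neighbours → 1 H
  atom 18: aromatic c, 2 neighbours → 1 H
  atom 19: aromatic c, 2 neighbours → 1 H
Total hydrogens: 12.

12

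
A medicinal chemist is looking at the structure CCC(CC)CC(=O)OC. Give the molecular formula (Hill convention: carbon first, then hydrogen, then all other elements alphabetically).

Walk through each heavy atom and fill implicit hydrogens from standard valence (C 4, N 3, O 2, S 2, halogen 1):
  atom 1: C, bond orders sum to 1 (valence 4) → 3 H
  atom 2: C, bond orders sum to 2 (valence 4) → 2 H
  atom 3: C, bond orders sum to 3 (valence 4) → 1 H
  atom 4: C, bond orders sum to 2 (valence 4) → 2 H
  atom 5: C, bond orders sum to 1 (valence 4) → 3 H
  atom 6: C, bond orders sum to 2 (valence 4) → 2 H
  atom 7: C, bond orders sum to 4 (valence 4) → 0 H
  atom 8: O, bond orders sum to 2 (valence 2) → 0 H
  atom 9: O, bond orders sum to 2 (valence 2) → 0 H
  atom 10: C, bond orders sum to 1 (valence 4) → 3 H
Totals → C:8, H:16, O:2.
In Hill order: C8H16O2.

C8H16O2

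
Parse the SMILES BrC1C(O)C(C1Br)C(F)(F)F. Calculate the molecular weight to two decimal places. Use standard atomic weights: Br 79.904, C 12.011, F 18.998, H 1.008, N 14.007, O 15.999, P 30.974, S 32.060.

First, the molecular formula is C5H5Br2F3O (counting implicit H from valence).
  Br: 2 × 79.904 = 159.808
  C: 5 × 12.011 = 60.055
  F: 3 × 18.998 = 56.994
  H: 5 × 1.008 = 5.040
  O: 1 × 15.999 = 15.999
Sum: 2×79.904 + 5×12.011 + 3×18.998 + 5×1.008 + 1×15.999 = 297.896 → 297.90 g/mol.

297.90 g/mol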